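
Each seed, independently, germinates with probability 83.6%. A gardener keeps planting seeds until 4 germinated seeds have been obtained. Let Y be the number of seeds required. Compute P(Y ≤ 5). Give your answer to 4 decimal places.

Finishing within 5 seeds ⇔ at least 4 successes in the first 5. With X ~ Binomial(5, 0.836), P(Y ≤ 5) = 1 − P(X ≤ 3).
  k=0: C(5,0)·0.836^0·0.164^5 = 0.000119
  k=1: C(5,1)·0.836^1·0.164^4 = 0.003024
  k=2: C(5,2)·0.836^2·0.164^3 = 0.030828
  k=3: C(5,3)·0.836^3·0.164^2 = 0.157147
1 − 0.191117 = 0.808883

0.8089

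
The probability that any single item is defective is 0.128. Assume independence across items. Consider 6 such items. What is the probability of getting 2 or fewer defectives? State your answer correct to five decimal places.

0.96894

X ~ Binomial(6, 0.128); P(X ≤ 2) = Σ C(6,k) p^k (1−p)^(6−k) over k:
  k=0: C(6,0)·0.128^0·0.872^6 = 0.4396417
  k=1: C(6,1)·0.128^1·0.872^5 = 0.3872074
  k=2: C(6,2)·0.128^2·0.872^4 = 0.1420945
Total = 0.9689436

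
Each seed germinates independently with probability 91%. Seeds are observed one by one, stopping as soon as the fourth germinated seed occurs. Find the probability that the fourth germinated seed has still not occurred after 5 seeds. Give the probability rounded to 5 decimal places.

Needing more than 5 seeds ⇔ fewer than 4 successes in the first 5. With X ~ Binomial(5, 0.91), P(Y > 5) = P(X ≤ 3).
  k=0: C(5,0)·0.91^0·0.09^5 = 0.0000059
  k=1: C(5,1)·0.91^1·0.09^4 = 0.0002985
  k=2: C(5,2)·0.91^2·0.09^3 = 0.0060368
  k=3: C(5,3)·0.91^3·0.09^2 = 0.0610393
P(X ≤ 3) = 0.0673805

0.06738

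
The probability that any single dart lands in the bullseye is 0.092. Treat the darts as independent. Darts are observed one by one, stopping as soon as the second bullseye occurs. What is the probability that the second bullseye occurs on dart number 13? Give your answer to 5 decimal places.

Y = trial on which the second success occurs; negative binomial, r=2, p=0.092.
P(Y=13) = C(12,1) · p^2 · (1−p)^11
= 12 · 0.008464 · 0.3459 = 0.0351319

0.03513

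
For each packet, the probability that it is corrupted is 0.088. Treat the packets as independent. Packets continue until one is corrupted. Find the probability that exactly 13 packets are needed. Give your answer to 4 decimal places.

0.0291

Geometric (trials to first success), p = 0.088.
P(Y = 13) = (1−p)^12 · p = 0.33108 · 0.088 = 0.029135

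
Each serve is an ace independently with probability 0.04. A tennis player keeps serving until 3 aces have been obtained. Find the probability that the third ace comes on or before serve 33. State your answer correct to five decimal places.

0.14421

Finishing within 33 serves ⇔ at least 3 successes in the first 33. With X ~ Binomial(33, 0.04), P(Y ≤ 33) = 1 − P(X ≤ 2).
  k=0: C(33,0)·0.04^0·0.96^33 = 0.2599864
  k=1: C(33,1)·0.04^1·0.96^32 = 0.3574813
  k=2: C(33,2)·0.04^2·0.96^31 = 0.2383209
1 − 0.8557887 = 0.1442113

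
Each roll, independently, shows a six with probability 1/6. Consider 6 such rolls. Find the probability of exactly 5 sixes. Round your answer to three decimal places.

0.001

X ~ Binomial(n=6, p=0.166667).
P(X=5) = C(6,5) · p^5 · (1−p)^1
= 6 · 0.0001286 · 0.83333 = 0.00064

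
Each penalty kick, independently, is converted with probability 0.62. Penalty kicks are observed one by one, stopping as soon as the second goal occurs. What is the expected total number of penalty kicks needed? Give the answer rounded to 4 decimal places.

3.2258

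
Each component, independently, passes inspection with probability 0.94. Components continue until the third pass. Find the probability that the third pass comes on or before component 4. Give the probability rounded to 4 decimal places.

Finishing within 4 components ⇔ at least 3 successes in the first 4. With X ~ Binomial(4, 0.94), P(Y ≤ 4) = 1 − P(X ≤ 2).
  k=0: C(4,0)·0.94^0·0.06^4 = 0.000013
  k=1: C(4,1)·0.94^1·0.06^3 = 0.000812
  k=2: C(4,2)·0.94^2·0.06^2 = 0.019086
1 − 0.019911 = 0.980089

0.9801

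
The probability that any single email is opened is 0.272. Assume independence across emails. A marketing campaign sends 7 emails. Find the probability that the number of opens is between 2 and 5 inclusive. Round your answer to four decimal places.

0.6060

X ~ Binomial(7, 0.272); P(2 ≤ X ≤ 5) = Σ C(7,k) p^k (1−p)^(7−k) over k:
  k=2: C(7,2)·0.272^2·0.728^5 = 0.317698
  k=3: C(7,3)·0.272^3·0.728^4 = 0.197834
  k=4: C(7,4)·0.272^4·0.728^3 = 0.073916
  k=5: C(7,5)·0.272^5·0.728^2 = 0.016570
Total = 0.606017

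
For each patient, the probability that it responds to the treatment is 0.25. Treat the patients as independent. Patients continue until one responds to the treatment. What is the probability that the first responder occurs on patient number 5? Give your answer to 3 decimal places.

0.079

Geometric (trials to first success), p = 0.25.
P(Y = 5) = (1−p)^4 · p = 0.31641 · 0.25 = 0.07910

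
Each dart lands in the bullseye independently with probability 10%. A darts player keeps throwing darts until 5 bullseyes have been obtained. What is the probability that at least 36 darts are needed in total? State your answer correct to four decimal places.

0.7307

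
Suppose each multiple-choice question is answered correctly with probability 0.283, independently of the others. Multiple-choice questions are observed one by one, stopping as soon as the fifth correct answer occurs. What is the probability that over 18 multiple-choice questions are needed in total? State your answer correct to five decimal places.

0.39222

Needing more than 18 multiple-choice questions ⇔ fewer than 5 successes in the first 18. With X ~ Binomial(18, 0.283), P(Y > 18) = P(X ≤ 4).
  k=0: C(18,0)·0.283^0·0.717^18 = 0.0025081
  k=1: C(18,1)·0.283^1·0.717^17 = 0.0178191
  k=2: C(18,2)·0.283^2·0.717^16 = 0.0597820
  k=3: C(18,3)·0.283^3·0.717^15 = 0.1258452
  k=4: C(18,4)·0.283^4·0.717^14 = 0.1862668
P(X ≤ 4) = 0.3922212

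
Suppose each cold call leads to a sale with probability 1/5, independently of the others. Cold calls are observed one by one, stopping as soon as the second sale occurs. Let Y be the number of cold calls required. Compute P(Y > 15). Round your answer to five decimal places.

0.16713

Needing more than 15 cold calls ⇔ fewer than 2 successes in the first 15. With X ~ Binomial(15, 0.20), P(Y > 15) = P(X ≤ 1).
  k=0: C(15,0)·0.20^0·0.80^15 = 0.0351844
  k=1: C(15,1)·0.20^1·0.80^14 = 0.1319414
P(X ≤ 1) = 0.1671258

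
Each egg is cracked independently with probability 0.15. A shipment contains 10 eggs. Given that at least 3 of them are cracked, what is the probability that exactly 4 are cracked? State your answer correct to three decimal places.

0.223

X ~ Binomial(10, 0.15). Want P(X=4 | X≥3) = P(X=4) / P(X≥3).
P(X=4) = C(10,4)·0.15^4·0.85^6 = 0.04010
P(X≥3) = 1 − 0.19687 − 0.34743 − 0.27590 = 0.17980
Ratio = 0.04010 / 0.17980 = 0.22300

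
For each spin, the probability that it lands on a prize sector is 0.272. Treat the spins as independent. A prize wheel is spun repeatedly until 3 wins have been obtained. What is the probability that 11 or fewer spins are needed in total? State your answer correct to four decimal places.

Finishing within 11 spins ⇔ at least 3 successes in the first 11. With X ~ Binomial(11, 0.272), P(Y ≤ 11) = 1 − P(X ≤ 2).
  k=0: C(11,0)·0.272^0·0.728^11 = 0.030440
  k=1: C(11,1)·0.272^1·0.728^10 = 0.125105
  k=2: C(11,2)·0.272^2·0.728^9 = 0.233713
1 − 0.389258 = 0.610742

0.6107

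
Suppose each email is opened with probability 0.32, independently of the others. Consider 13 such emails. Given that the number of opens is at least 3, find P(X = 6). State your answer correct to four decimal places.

0.1478

X ~ Binomial(13, 0.32). Want P(X=6 | X≥3) = P(X=6) / P(X≥3).
P(X=6) = C(13,6)·0.32^6·0.68^7 = 0.123874
P(X≥3) = 1 − 0.006647 − 0.040663 − 0.114813 = 0.837877
Ratio = 0.123874 / 0.837877 = 0.147843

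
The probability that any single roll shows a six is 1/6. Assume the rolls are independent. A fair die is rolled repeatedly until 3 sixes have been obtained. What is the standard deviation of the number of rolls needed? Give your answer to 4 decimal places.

Y = total rolls until the third success; negative binomial with r=3, p=0.166667.
SD(Y) = √[r(1−p)/p²] = √(90.000000) = 9.486833

9.4868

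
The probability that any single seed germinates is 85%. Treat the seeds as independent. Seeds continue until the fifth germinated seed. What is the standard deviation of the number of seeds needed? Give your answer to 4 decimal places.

1.0189

Y = total seeds until the fifth success; negative binomial with r=5, p=0.85.
SD(Y) = √[r(1−p)/p²] = √(1.038062) = 1.018853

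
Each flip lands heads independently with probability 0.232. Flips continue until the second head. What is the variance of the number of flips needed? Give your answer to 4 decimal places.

28.5375

Y = total flips until the second success; negative binomial with r=2, p=0.232.
Var(Y) = r(1−p)/p² = 2·0.768 / 0.232² = 28.537455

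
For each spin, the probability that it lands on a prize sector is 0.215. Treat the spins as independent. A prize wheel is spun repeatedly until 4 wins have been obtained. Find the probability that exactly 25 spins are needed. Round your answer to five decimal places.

0.02681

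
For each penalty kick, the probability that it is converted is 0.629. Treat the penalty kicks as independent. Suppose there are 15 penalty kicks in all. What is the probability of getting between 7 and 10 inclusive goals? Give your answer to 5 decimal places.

0.64826

X ~ Binomial(15, 0.629); P(7 ≤ X ≤ 10) = Σ C(15,k) p^k (1−p)^(15−k) over k:
  k=7: C(15,7)·0.629^7·0.371^8 = 0.0899693
  k=8: C(15,8)·0.629^8·0.371^7 = 0.1525356
  k=9: C(15,9)·0.629^9·0.371^6 = 0.2011423
  k=10: C(15,10)·0.629^10·0.371^5 = 0.2046121
Total = 0.6482592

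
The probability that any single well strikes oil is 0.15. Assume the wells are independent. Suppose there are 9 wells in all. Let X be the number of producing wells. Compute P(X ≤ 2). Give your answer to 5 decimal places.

0.85915

X ~ Binomial(9, 0.15); P(X ≤ 2) = Σ C(9,k) p^k (1−p)^(9−k) over k:
  k=0: C(9,0)·0.15^0·0.85^9 = 0.2316169
  k=1: C(9,1)·0.15^1·0.85^8 = 0.3678622
  k=2: C(9,2)·0.15^2·0.85^7 = 0.2596674
Total = 0.8591466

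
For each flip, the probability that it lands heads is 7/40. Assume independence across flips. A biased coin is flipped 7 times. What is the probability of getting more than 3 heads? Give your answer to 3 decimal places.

0.021

X ~ Binomial(7, 0.175); P(X ≥ 4) = Σ C(7,k) p^k (1−p)^(7−k) over k:
  k=4: C(7,4)·0.175^4·0.825^3 = 0.01843
  k=5: C(7,5)·0.175^5·0.825^2 = 0.00235
  k=6: C(7,6)·0.175^6·0.825^1 = 0.00017
  k=7: C(7,7)·0.175^7·0.825^0 = 0.00001
Total = 0.02095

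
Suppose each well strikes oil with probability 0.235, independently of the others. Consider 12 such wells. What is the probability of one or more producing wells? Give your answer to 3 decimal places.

P(at least one) = 1 − P(none) = 1 − (1 − 0.235)^12
= 1 − 0.04017 = 0.95983

0.960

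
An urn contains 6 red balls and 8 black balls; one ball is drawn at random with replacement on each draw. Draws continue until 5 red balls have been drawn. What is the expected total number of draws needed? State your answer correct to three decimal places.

Y = total draws until the fifth success; negative binomial with r=5, p=0.428571.
E[Y] = r / p = 5 / 0.428571 = 11.66667

11.667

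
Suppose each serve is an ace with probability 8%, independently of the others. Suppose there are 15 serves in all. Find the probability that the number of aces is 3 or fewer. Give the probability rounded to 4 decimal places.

0.9727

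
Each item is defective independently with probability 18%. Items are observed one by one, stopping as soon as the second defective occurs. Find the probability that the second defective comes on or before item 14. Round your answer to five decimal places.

Finishing within 14 items ⇔ at least 2 successes in the first 14. With X ~ Binomial(14, 0.18), P(Y ≤ 14) = 1 − P(X ≤ 1).
  k=0: C(14,0)·0.18^0·0.82^14 = 0.0621432
  k=1: C(14,1)·0.18^1·0.82^13 = 0.1909768
1 − 0.2531201 = 0.7468799

0.74688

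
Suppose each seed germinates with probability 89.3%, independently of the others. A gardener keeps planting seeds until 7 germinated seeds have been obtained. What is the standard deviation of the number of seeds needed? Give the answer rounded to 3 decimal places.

0.969

Y = total seeds until the seventh success; negative binomial with r=7, p=0.893.
SD(Y) = √[r(1−p)/p²] = √(0.93925) = 0.96915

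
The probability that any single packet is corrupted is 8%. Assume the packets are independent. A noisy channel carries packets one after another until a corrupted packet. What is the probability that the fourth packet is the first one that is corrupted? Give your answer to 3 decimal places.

Geometric (trials to first success), p = 0.08.
P(Y = 4) = (1−p)^3 · p = 0.77869 · 0.08 = 0.06230

0.062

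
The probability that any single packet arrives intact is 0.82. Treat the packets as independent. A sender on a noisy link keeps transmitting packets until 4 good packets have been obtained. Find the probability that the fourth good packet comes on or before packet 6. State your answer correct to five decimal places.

0.92414

Finishing within 6 packets ⇔ at least 4 successes in the first 6. With X ~ Binomial(6, 0.82), P(Y ≤ 6) = 1 − P(X ≤ 3).
  k=0: C(6,0)·0.82^0·0.18^6 = 0.0000340
  k=1: C(6,1)·0.82^1·0.18^5 = 0.0009297
  k=2: C(6,2)·0.82^2·0.18^4 = 0.0105879
  k=3: C(6,3)·0.82^3·0.18^3 = 0.0643116
1 − 0.0758631 = 0.9241369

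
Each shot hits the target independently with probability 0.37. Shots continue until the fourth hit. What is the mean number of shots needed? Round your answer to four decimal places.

10.8108

Y = total shots until the fourth success; negative binomial with r=4, p=0.37.
E[Y] = r / p = 4 / 0.37 = 10.810811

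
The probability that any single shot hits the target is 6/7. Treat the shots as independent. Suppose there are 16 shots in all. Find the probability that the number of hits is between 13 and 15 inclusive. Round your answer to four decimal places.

X ~ Binomial(16, 0.857143); P(13 ≤ X ≤ 15) = Σ C(16,k) p^k (1−p)^(16−k) over k:
  k=13: C(16,13)·0.857143^13·0.142857^3 = 0.220083
  k=14: C(16,14)·0.857143^14·0.142857^2 = 0.282963
  k=15: C(16,15)·0.857143^15·0.142857^1 = 0.226371
Total = 0.729417

0.7294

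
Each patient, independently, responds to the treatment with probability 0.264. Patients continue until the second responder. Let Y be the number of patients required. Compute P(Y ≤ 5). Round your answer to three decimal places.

0.397

Finishing within 5 patients ⇔ at least 2 successes in the first 5. With X ~ Binomial(5, 0.264), P(Y ≤ 5) = 1 − P(X ≤ 1).
  k=0: C(5,0)·0.264^0·0.736^5 = 0.21597
  k=1: C(5,1)·0.264^1·0.736^4 = 0.38733
1 − 0.60330 = 0.39670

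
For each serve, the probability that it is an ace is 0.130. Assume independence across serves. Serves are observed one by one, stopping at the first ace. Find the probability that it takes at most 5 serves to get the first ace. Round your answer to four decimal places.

0.5016

Y = number of serves to the first success; geometric, p = 0.13.
P(Y ≤ 5) = 1 − (1−p)^5 = 1 − 0.498421 = 0.501579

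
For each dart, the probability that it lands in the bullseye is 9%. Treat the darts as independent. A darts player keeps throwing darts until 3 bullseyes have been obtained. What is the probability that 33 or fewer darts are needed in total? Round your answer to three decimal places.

Finishing within 33 darts ⇔ at least 3 successes in the first 33. With X ~ Binomial(33, 0.09), P(Y ≤ 33) = 1 − P(X ≤ 2).
  k=0: C(33,0)·0.09^0·0.91^33 = 0.04450
  k=1: C(33,1)·0.09^1·0.91^32 = 0.14524
  k=2: C(33,2)·0.09^2·0.91^31 = 0.22983
1 − 0.41957 = 0.58043

0.580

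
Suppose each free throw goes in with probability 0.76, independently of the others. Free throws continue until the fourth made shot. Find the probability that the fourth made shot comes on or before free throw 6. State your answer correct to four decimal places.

0.8461

Finishing within 6 free throws ⇔ at least 4 successes in the first 6. With X ~ Binomial(6, 0.76), P(Y ≤ 6) = 1 − P(X ≤ 3).
  k=0: C(6,0)·0.76^0·0.24^6 = 0.000191
  k=1: C(6,1)·0.76^1·0.24^5 = 0.003631
  k=2: C(6,2)·0.76^2·0.24^4 = 0.028745
  k=3: C(6,3)·0.76^3·0.24^3 = 0.121368
1 − 0.153935 = 0.846065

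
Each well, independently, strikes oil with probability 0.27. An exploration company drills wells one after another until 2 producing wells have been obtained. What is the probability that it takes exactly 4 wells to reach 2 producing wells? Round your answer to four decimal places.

Y = trial on which the second success occurs; negative binomial, r=2, p=0.27.
P(Y=4) = C(3,1) · p^2 · (1−p)^2
= 3 · 0.0729 · 0.5329 = 0.116545

0.1165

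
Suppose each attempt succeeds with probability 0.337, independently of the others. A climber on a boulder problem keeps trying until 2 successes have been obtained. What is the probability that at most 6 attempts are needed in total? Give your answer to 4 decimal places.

0.6560

Finishing within 6 attempts ⇔ at least 2 successes in the first 6. With X ~ Binomial(6, 0.337), P(Y ≤ 6) = 1 − P(X ≤ 1).
  k=0: C(6,0)·0.337^0·0.663^6 = 0.084934
  k=1: C(6,1)·0.337^1·0.663^5 = 0.259029
1 − 0.343963 = 0.656037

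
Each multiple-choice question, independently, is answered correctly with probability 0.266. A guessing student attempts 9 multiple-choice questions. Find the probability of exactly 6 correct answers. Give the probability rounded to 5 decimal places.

0.01177

X ~ Binomial(n=9, p=0.266).
P(X=6) = C(9,6) · p^6 · (1−p)^3
= 84 · 0.00035423 · 0.39545 = 0.0117668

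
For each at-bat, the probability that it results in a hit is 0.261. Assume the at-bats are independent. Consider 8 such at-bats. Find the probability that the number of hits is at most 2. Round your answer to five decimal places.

0.65095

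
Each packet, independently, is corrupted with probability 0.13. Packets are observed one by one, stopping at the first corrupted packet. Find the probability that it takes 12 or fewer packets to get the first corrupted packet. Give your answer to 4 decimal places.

Y = number of packets to the first success; geometric, p = 0.13.
P(Y ≤ 12) = 1 − (1−p)^12 = 1 − 0.188032 = 0.811968

0.8120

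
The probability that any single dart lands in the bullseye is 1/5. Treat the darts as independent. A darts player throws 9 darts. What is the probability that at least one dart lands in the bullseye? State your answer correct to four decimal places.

P(at least one) = 1 − P(none) = 1 − (1 − 0.20)^9
= 1 − 0.134218 = 0.865782

0.8658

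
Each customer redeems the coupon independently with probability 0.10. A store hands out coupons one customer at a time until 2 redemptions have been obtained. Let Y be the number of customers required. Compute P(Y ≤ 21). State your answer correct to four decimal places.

Finishing within 21 customers ⇔ at least 2 successes in the first 21. With X ~ Binomial(21, 0.10), P(Y ≤ 21) = 1 − P(X ≤ 1).
  k=0: C(21,0)·0.10^0·0.90^21 = 0.109419
  k=1: C(21,1)·0.10^1·0.90^20 = 0.255311
1 − 0.364730 = 0.635270

0.6353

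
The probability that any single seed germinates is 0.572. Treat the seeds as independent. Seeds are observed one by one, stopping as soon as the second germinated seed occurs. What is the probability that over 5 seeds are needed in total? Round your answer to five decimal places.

Needing more than 5 seeds ⇔ fewer than 2 successes in the first 5. With X ~ Binomial(5, 0.572), P(Y > 5) = P(X ≤ 1).
  k=0: C(5,0)·0.572^0·0.428^5 = 0.0143621
  k=1: C(5,1)·0.572^1·0.428^4 = 0.0959712
P(X ≤ 1) = 0.1103334

0.11033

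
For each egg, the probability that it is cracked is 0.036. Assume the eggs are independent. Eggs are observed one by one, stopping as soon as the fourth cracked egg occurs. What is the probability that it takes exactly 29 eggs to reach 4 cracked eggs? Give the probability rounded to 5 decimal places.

0.00220

Y = trial on which the fourth success occurs; negative binomial, r=4, p=0.036.
P(Y=29) = C(28,3) · p^4 · (1−p)^25
= 3276 · 1.6796e-06 · 0.39988 = 0.0022003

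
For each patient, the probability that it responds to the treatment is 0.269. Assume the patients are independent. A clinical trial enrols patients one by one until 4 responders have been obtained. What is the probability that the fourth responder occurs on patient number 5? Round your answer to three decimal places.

0.015

Y = trial on which the fourth success occurs; negative binomial, r=4, p=0.269.
P(Y=5) = C(4,3) · p^4 · (1−p)^1
= 4 · 0.0052361 · 0.731 = 0.01531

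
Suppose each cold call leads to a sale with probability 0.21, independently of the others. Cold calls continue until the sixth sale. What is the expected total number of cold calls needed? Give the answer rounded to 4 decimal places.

Y = total cold calls until the sixth success; negative binomial with r=6, p=0.21.
E[Y] = r / p = 6 / 0.21 = 28.571429

28.5714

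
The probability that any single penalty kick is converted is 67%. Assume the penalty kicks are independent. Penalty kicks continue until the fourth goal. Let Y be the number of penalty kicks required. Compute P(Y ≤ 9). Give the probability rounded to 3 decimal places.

Finishing within 9 penalty kicks ⇔ at least 4 successes in the first 9. With X ~ Binomial(9, 0.67), P(Y ≤ 9) = 1 − P(X ≤ 3).
  k=0: C(9,0)·0.67^0·0.33^9 = 0.00005
  k=1: C(9,1)·0.67^1·0.33^8 = 0.00085
  k=2: C(9,2)·0.67^2·0.33^7 = 0.00689
  k=3: C(9,3)·0.67^3·0.33^6 = 0.03263
1 − 0.04041 = 0.95959

0.960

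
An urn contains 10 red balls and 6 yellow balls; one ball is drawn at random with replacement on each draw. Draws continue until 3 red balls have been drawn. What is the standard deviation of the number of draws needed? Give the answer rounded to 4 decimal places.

Y = total draws until the third success; negative binomial with r=3, p=0.625.
SD(Y) = √[r(1−p)/p²] = √(2.880000) = 1.697056

1.6971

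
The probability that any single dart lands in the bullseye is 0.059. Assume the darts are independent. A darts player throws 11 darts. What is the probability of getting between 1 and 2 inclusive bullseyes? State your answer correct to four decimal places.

0.4641

X ~ Binomial(11, 0.059); P(1 ≤ X ≤ 2) = Σ C(11,k) p^k (1−p)^(11−k) over k:
  k=1: C(11,1)·0.059^1·0.941^10 = 0.353298
  k=2: C(11,2)·0.059^2·0.941^9 = 0.110758
Total = 0.464055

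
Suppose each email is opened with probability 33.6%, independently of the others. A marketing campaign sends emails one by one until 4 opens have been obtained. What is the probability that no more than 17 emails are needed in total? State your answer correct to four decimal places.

0.8743

Finishing within 17 emails ⇔ at least 4 successes in the first 17. With X ~ Binomial(17, 0.336), P(Y ≤ 17) = 1 − P(X ≤ 3).
  k=0: C(17,0)·0.336^0·0.664^17 = 0.000948
  k=1: C(17,1)·0.336^1·0.664^16 = 0.008156
  k=2: C(17,2)·0.336^2·0.664^15 = 0.033017
  k=3: C(17,3)·0.336^3·0.664^14 = 0.083537
1 − 0.125658 = 0.874342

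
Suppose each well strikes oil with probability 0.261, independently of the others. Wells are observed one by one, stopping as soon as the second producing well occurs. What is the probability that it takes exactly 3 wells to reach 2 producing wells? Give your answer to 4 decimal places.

0.1007

Y = trial on which the second success occurs; negative binomial, r=2, p=0.261.
P(Y=3) = C(2,1) · p^2 · (1−p)^1
= 2 · 0.068121 · 0.739 = 0.100683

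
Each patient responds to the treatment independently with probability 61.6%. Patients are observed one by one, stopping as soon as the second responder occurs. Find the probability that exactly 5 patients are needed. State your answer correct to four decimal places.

0.0859

Y = trial on which the second success occurs; negative binomial, r=2, p=0.616.
P(Y=5) = C(4,1) · p^2 · (1−p)^3
= 4 · 0.37946 · 0.056623 = 0.085944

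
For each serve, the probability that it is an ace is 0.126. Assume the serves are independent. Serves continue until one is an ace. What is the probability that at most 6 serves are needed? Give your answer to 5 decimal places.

Y = number of serves to the first success; geometric, p = 0.126.
P(Y ≤ 6) = 1 − (1−p)^6 = 1 − 0.4457266 = 0.5542734

0.55427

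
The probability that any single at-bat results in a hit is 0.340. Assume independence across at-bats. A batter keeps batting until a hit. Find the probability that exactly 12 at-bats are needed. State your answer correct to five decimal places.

0.00352

Geometric (trials to first success), p = 0.34.
P(Y = 12) = (1−p)^11 · p = 0.010351 · 0.34 = 0.0035193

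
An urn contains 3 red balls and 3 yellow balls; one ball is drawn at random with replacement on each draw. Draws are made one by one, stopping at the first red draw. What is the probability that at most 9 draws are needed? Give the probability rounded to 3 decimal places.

Y = number of draws to the first success; geometric, p = 0.50.
P(Y ≤ 9) = 1 − (1−p)^9 = 1 − 0.00195 = 0.99805

0.998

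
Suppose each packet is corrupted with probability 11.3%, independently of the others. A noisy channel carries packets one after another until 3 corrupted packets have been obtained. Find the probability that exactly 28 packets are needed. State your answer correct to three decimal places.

Y = trial on which the third success occurs; negative binomial, r=3, p=0.113.
P(Y=28) = C(27,2) · p^3 · (1−p)^25
= 351 · 0.0014429 · 0.049899 = 0.02527

0.025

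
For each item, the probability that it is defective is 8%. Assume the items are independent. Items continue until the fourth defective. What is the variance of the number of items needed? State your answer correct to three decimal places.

575.000

Y = total items until the fourth success; negative binomial with r=4, p=0.08.
Var(Y) = r(1−p)/p² = 4·0.92 / 0.08² = 575.00000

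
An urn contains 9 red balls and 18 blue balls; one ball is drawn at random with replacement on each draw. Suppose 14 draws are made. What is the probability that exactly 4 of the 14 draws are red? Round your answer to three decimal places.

X ~ Binomial(n=14, p=0.333333).
P(X=4) = C(14,4) · p^4 · (1−p)^10
= 1001 · 0.012346 · 0.017342 = 0.21431

0.214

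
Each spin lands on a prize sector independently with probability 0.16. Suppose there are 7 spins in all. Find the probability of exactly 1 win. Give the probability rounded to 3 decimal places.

X ~ Binomial(n=7, p=0.16).
P(X=1) = C(7,1) · p^1 · (1−p)^6
= 7 · 0.16 · 0.3513 = 0.39345

0.393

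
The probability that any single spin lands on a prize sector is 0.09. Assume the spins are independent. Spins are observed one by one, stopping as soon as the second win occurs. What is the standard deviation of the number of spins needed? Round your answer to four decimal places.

Y = total spins until the second success; negative binomial with r=2, p=0.09.
SD(Y) = √[r(1−p)/p²] = √(224.691358) = 14.989708

14.9897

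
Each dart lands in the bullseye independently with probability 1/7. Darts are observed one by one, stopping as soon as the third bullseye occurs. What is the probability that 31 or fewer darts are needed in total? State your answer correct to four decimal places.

0.8396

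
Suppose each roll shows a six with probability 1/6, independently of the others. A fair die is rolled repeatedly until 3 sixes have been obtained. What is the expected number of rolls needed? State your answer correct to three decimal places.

Y = total rolls until the third success; negative binomial with r=3, p=0.166667.
E[Y] = r / p = 3 / 0.166667 = 18.00000

18.000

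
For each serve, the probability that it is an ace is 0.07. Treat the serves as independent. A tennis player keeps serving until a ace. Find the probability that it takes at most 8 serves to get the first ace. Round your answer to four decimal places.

0.4404

Y = number of serves to the first success; geometric, p = 0.07.
P(Y ≤ 8) = 1 − (1−p)^8 = 1 − 0.559582 = 0.440418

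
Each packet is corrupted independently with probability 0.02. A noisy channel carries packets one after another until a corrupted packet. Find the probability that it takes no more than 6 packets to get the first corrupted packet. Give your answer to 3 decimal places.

0.114

Y = number of packets to the first success; geometric, p = 0.02.
P(Y ≤ 6) = 1 − (1−p)^6 = 1 − 0.88584 = 0.11416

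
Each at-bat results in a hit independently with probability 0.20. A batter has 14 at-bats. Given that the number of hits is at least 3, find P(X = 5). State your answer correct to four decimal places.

X ~ Binomial(14, 0.20). Want P(X=5 | X≥3) = P(X=5) / P(X≥3).
P(X=5) = C(14,5)·0.20^5·0.80^9 = 0.085985
P(X≥3) = 1 − 0.043980 − 0.153932 − 0.250139 = 0.551949
Ratio = 0.085985 / 0.551949 = 0.155785

0.1558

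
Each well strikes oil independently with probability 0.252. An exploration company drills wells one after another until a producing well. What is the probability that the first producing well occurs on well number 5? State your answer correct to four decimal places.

Geometric (trials to first success), p = 0.252.
P(Y = 5) = (1−p)^4 · p = 0.31304 · 0.252 = 0.078887

0.0789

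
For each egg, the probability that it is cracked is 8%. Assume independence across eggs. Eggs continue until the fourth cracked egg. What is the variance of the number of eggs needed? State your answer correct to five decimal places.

575.00000

Y = total eggs until the fourth success; negative binomial with r=4, p=0.08.
Var(Y) = r(1−p)/p² = 4·0.92 / 0.08² = 575.0000000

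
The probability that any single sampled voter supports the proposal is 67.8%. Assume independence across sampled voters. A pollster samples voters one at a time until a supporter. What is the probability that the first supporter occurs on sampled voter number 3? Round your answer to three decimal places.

0.070

Geometric (trials to first success), p = 0.678.
P(Y = 3) = (1−p)^2 · p = 0.10368 · 0.678 = 0.07030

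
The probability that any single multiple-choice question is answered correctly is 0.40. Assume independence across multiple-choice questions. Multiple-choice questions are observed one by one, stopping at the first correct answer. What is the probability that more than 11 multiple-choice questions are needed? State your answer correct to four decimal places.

0.0036

Y = number of multiple-choice questions to the first success; geometric, p = 0.40.
P(Y > 11) = P(first 11 all fail) = (1−p)^11 = 0.003628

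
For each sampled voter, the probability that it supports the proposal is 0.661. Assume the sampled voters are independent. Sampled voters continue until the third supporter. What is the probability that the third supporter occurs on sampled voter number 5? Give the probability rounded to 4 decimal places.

0.1991

Y = trial on which the third success occurs; negative binomial, r=3, p=0.661.
P(Y=5) = C(4,2) · p^3 · (1−p)^2
= 6 · 0.2888 · 0.11492 = 0.199138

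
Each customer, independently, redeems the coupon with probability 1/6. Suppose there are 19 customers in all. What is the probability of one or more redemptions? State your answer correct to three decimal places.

P(at least one) = 1 − P(none) = 1 − (1 − 0.166667)^19
= 1 − 0.03130 = 0.96870

0.969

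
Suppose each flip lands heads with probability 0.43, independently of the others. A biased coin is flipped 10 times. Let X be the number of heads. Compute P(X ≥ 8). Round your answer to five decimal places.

0.02017

X ~ Binomial(10, 0.43); P(X ≥ 8) = Σ C(10,k) p^k (1−p)^(10−k) over k:
  k=8: C(10,8)·0.43^8·0.57^2 = 0.0170887
  k=9: C(10,9)·0.43^9·0.57^1 = 0.0028648
  k=10: C(10,10)·0.43^10·0.57^0 = 0.0002161
Total = 0.0201696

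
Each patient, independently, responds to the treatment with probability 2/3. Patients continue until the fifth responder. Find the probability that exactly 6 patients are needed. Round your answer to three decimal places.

0.219

Y = trial on which the fifth success occurs; negative binomial, r=5, p=0.666667.
P(Y=6) = C(5,4) · p^5 · (1−p)^1
= 5 · 0.13169 · 0.33333 = 0.21948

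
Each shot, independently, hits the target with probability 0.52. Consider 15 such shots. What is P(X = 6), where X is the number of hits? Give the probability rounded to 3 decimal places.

X ~ Binomial(n=15, p=0.52).
P(X=6) = C(15,6) · p^6 · (1−p)^9
= 5005 · 0.019771 · 0.0013526 = 0.13384

0.134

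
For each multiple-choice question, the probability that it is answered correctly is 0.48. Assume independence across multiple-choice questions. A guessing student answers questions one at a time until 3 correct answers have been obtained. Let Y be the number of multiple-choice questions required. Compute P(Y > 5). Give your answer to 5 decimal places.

0.53746

Needing more than 5 multiple-choice questions ⇔ fewer than 3 successes in the first 5. With X ~ Binomial(5, 0.48), P(Y > 5) = P(X ≤ 2).
  k=0: C(5,0)·0.48^0·0.52^5 = 0.0380204
  k=1: C(5,1)·0.48^1·0.52^4 = 0.1754788
  k=2: C(5,2)·0.48^2·0.52^3 = 0.3239608
P(X ≤ 2) = 0.5374600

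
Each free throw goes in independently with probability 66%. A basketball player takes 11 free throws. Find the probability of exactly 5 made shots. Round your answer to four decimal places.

X ~ Binomial(n=11, p=0.66).
P(X=5) = C(11,5) · p^5 · (1−p)^6
= 462 · 0.12523 · 0.0015448 = 0.089379

0.0894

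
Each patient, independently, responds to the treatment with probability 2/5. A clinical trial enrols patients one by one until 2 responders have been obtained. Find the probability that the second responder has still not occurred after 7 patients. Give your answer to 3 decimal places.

Needing more than 7 patients ⇔ fewer than 2 successes in the first 7. With X ~ Binomial(7, 0.40), P(Y > 7) = P(X ≤ 1).
  k=0: C(7,0)·0.40^0·0.60^7 = 0.02799
  k=1: C(7,1)·0.40^1·0.60^6 = 0.13064
P(X ≤ 1) = 0.15863

0.159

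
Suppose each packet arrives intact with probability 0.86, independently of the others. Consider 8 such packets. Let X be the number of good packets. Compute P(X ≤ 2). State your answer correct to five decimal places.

0.00016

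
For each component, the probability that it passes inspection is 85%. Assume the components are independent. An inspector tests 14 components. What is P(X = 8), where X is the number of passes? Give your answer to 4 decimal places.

0.0093

X ~ Binomial(n=14, p=0.85).
P(X=8) = C(14,8) · p^8 · (1−p)^6
= 3003 · 0.27249 · 1.1391e-05 = 0.009321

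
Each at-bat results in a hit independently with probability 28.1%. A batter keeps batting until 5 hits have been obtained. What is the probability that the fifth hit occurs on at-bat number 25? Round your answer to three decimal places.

Y = trial on which the fifth success occurs; negative binomial, r=5, p=0.281.
P(Y=25) = C(24,4) · p^5 · (1−p)^20
= 10626 · 0.001752 · 0.0013633 = 0.02538

0.025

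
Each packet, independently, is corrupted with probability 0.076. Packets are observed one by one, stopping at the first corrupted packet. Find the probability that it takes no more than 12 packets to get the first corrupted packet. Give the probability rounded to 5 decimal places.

0.61269

Y = number of packets to the first success; geometric, p = 0.076.
P(Y ≤ 12) = 1 − (1−p)^12 = 1 − 0.3873144 = 0.6126856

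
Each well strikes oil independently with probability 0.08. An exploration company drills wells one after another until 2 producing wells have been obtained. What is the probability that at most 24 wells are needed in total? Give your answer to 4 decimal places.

0.5827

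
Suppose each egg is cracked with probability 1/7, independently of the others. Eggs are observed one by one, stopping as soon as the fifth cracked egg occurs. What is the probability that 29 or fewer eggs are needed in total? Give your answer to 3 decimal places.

0.401

Finishing within 29 eggs ⇔ at least 5 successes in the first 29. With X ~ Binomial(29, 0.142857), P(Y ≤ 29) = 1 − P(X ≤ 4).
  k=0: C(29,0)·0.142857^0·0.857143^29 = 0.01144
  k=1: C(29,1)·0.142857^1·0.857143^28 = 0.05531
  k=2: C(29,2)·0.142857^2·0.857143^27 = 0.12905
  k=3: C(29,3)·0.142857^3·0.857143^26 = 0.19358
  k=4: C(29,4)·0.142857^4·0.857143^25 = 0.20971
1 − 0.59909 = 0.40091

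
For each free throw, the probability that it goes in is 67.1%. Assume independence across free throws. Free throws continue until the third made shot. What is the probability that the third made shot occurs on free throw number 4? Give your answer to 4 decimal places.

0.2982

Y = trial on which the third success occurs; negative binomial, r=3, p=0.671.
P(Y=4) = C(3,2) · p^3 · (1−p)^1
= 3 · 0.30211 · 0.329 = 0.298184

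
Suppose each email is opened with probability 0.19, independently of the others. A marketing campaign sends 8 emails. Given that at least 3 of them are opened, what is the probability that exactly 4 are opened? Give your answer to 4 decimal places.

0.2164

X ~ Binomial(8, 0.19). Want P(X=4 | X≥3) = P(X=4) / P(X≥3).
P(X=4) = C(8,4)·0.19^4·0.81^4 = 0.039269
P(X≥3) = 1 − 0.185302 − 0.347727 − 0.285480 = 0.181491
Ratio = 0.039269 / 0.181491 = 0.216370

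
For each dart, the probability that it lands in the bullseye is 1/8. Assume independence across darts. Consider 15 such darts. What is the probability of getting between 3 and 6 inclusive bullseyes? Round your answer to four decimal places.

X ~ Binomial(15, 0.125); P(3 ≤ X ≤ 6) = Σ C(15,k) p^k (1−p)^(15−k) over k:
  k=3: C(15,3)·0.125^3·0.875^12 = 0.178994
  k=4: C(15,4)·0.125^4·0.875^11 = 0.076712
  k=5: C(15,5)·0.125^5·0.875^10 = 0.024109
  k=6: C(15,6)·0.125^6·0.875^9 = 0.005740
Total = 0.285555

0.2856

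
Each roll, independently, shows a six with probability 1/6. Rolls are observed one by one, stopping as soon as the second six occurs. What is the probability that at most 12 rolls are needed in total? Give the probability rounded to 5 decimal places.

0.61867

Finishing within 12 rolls ⇔ at least 2 successes in the first 12. With X ~ Binomial(12, 0.166667), P(Y ≤ 12) = 1 − P(X ≤ 1).
  k=0: C(12,0)·0.166667^0·0.833333^12 = 0.1121567
  k=1: C(12,1)·0.166667^1·0.833333^11 = 0.2691760
1 − 0.3813326 = 0.6186674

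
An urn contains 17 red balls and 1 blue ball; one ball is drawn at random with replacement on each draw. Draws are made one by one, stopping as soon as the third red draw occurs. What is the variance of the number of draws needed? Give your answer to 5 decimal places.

0.18685

Y = total draws until the third success; negative binomial with r=3, p=0.944444.
Var(Y) = r(1−p)/p² = 3·0.055556 / 0.944444² = 0.1868512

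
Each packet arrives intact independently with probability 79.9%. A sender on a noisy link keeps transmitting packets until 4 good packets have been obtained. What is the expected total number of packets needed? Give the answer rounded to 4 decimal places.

5.0063

Y = total packets until the fourth success; negative binomial with r=4, p=0.799.
E[Y] = r / p = 4 / 0.799 = 5.006258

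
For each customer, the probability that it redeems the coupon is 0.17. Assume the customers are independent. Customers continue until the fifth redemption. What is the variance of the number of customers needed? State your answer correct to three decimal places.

Y = total customers until the fifth success; negative binomial with r=5, p=0.17.
Var(Y) = r(1−p)/p² = 5·0.83 / 0.17² = 143.59862

143.599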